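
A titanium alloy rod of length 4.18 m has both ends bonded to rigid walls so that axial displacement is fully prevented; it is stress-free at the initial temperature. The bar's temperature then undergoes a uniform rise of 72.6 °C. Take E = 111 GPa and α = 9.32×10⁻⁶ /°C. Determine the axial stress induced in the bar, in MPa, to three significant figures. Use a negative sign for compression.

-75.1 MPa

Free thermal expansion αLΔT = 9.32e-6 · 4180 · 72.6 = 2.828 mm.
The walls impose strain ε = −(2.828)/4180 = -6.7663e-04; σ = Eε = 111000 · -6.7663e-04 = -75.11 MPa.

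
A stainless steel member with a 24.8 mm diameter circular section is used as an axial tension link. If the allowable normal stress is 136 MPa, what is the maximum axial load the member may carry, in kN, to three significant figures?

65.7 kN

A = 483.1 mm².
P_max = σ_allow · A = 136 · 483.1 = 65690 N = 65.69 kN.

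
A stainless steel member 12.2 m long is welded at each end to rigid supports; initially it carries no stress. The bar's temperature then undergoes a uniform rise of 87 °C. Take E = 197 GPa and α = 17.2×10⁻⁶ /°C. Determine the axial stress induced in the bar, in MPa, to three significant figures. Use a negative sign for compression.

-295 MPa

Free thermal expansion αLΔT = 17.2e-6 · 12200 · 87 = 18.26 mm.
The walls impose strain ε = −(18.26)/12200 = -1.4964e-03; σ = Eε = 197000 · -1.4964e-03 = -294.8 MPa.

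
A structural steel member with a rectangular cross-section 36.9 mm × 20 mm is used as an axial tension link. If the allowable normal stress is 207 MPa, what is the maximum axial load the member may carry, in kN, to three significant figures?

A = 738 mm².
P_max = σ_allow · A = 207 · 738 = 152800 N = 152.8 kN.

153 kN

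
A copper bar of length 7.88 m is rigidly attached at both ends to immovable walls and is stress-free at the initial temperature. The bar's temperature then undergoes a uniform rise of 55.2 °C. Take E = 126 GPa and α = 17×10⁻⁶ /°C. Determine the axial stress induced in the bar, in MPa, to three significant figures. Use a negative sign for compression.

-118 MPa

Free thermal expansion αLΔT = 17e-6 · 7880 · 55.2 = 7.395 mm.
The walls impose strain ε = −(7.395)/7880 = -9.3840e-04; σ = Eε = 126000 · -9.3840e-04 = -118.2 MPa.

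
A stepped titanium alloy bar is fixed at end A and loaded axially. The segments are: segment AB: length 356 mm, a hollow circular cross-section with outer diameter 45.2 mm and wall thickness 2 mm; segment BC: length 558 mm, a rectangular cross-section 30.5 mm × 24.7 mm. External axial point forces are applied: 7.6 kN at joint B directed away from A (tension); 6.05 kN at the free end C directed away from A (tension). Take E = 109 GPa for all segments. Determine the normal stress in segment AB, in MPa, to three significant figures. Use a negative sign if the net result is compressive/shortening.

50.3 MPa

Internal axial forces (sectioning from the free end, tension +): N_BC = 6.05 kN, N_AB = 13.65 kN.
A_AB = 271.4 mm².
σ_AB = N_AB/A_AB = 13650/271.4 = 50.29 MPa.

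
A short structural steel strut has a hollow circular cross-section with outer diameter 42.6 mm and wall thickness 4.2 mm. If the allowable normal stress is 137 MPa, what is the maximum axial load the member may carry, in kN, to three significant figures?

69.4 kN

A = 506.7 mm².
P_max = σ_allow · A = 137 · 506.7 = 69410 N = 69.41 kN.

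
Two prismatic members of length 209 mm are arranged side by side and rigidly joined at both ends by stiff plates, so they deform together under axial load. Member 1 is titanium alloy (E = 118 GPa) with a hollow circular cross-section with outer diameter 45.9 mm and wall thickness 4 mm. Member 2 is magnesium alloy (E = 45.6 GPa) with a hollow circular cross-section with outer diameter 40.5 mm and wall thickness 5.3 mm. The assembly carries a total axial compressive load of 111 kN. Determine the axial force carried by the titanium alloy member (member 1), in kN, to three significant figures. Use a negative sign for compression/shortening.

-77.6 kN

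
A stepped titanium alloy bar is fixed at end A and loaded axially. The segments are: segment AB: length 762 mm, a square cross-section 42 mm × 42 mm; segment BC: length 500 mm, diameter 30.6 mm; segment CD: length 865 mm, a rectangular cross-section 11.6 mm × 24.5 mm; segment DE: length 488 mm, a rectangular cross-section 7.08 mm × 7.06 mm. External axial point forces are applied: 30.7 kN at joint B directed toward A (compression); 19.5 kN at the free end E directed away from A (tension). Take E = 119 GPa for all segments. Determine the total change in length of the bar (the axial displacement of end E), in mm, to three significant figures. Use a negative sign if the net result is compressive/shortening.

2.17 mm

Internal axial forces (sectioning from the free end, tension +): N_DE = 19.5 kN, N_CD = 19.5 kN, N_BC = 19.5 kN, N_AB = -11.2 kN.
A_AB = 1764 mm².
A_BC = 735.4 mm².
A_CD = 284.2 mm².
A_DE = 49.98 mm².
δ_AB = -11200·762/(1764·119000) = -0.04066 mm
δ_BC = 19500·500/(735.4·119000) = 0.1114 mm
δ_CD = 19500·865/(284.2·119000) = 0.4987 mm
δ_DE = 19500·488/(49.98·119000) = 1.6 mm
δ = Σδ_i = 2.169 mm.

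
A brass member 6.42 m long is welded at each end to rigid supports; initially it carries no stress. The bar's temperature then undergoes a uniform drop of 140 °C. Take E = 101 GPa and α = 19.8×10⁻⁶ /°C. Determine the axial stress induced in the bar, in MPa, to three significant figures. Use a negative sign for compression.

280 MPa

Free thermal expansion αLΔT = 19.8e-6 · 6420 · -140 = -17.8 mm.
The walls impose strain ε = −(-17.8)/6420 = 2.7720e-03; σ = Eε = 101000 · 2.7720e-03 = 280 MPa.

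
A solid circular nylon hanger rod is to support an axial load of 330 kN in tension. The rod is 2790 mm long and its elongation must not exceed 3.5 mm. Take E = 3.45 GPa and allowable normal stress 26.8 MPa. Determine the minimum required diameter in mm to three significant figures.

Required area A ≥ P/σ_allow = 330000/26.8 = 12310 mm².
For a solid circular section, d ≥ √(4A/π) = 125.2 mm.
Elongation limit: A ≥ PL/(Eδ_allow) = 330000·2790/(3450·3.5) = 76250 mm² ⇒ d ≥ 311.6 mm.
The elongation limit governs.

312 mm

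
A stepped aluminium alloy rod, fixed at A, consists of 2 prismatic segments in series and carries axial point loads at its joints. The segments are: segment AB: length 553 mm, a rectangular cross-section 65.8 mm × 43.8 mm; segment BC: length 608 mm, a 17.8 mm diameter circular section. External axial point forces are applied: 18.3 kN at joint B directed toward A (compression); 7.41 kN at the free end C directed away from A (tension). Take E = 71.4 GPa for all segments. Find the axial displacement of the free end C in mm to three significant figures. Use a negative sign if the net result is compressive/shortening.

Internal axial forces (sectioning from the free end, tension +): N_BC = 7.41 kN, N_AB = -10.89 kN.
A_AB = 2882 mm².
A_BC = 248.8 mm².
δ_AB = -10890·553/(2882·71400) = -0.02927 mm
δ_BC = 7410·608/(248.8·71400) = 0.2536 mm
δ = Σδ_i = 0.2243 mm.

0.224 mm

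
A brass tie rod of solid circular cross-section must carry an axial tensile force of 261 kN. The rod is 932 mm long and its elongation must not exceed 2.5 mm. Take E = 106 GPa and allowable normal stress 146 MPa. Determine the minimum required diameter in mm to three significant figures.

Required area A ≥ P/σ_allow = 261000/146 = 1788 mm².
For a solid circular section, d ≥ √(4A/π) = 47.71 mm.
Elongation limit: A ≥ PL/(Eδ_allow) = 261000·932/(106000·2.5) = 917.9 mm² ⇒ d ≥ 34.19 mm.
The stress limit governs.

47.7 mm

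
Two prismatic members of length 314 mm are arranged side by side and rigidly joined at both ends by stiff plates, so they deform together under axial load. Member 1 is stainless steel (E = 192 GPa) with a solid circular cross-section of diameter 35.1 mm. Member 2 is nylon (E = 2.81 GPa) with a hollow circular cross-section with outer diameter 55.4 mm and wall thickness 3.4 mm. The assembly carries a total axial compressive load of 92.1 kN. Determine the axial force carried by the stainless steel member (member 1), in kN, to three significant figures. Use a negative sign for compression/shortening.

-91.3 kN

A_1 = 967.6 mm².
A_2 = 555.4 mm².
Equal strain + equilibrium ⇒ each member carries load in proportion to AE: A₁E₁ = 185800000 N, A₂E₂ = 1561000 N, ΣAE = 187300000 N.
F₁ = P·A₁E₁/ΣAE = -92100·185800000/187300000 = -91330 N.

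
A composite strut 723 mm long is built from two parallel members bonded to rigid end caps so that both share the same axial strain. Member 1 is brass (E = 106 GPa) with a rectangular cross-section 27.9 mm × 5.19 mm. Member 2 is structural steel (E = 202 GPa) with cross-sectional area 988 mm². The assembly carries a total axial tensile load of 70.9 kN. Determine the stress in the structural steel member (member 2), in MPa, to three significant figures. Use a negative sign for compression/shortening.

A_1 = 144.8 mm².
Equal strain + equilibrium ⇒ each member carries load in proportion to AE: A₁E₁ = 15350000 N, A₂E₂ = 199600000 N, ΣAE = 214900000 N.
σ₂ = P·E₂/ΣAE = 70900·202000/214900000 = 66.64 MPa.

66.6 MPa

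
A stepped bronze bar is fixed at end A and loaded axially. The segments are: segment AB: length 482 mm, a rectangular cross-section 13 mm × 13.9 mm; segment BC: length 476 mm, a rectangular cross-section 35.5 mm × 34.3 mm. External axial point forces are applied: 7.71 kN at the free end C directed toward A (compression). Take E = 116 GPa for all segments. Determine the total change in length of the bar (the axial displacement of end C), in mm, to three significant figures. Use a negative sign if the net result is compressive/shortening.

Internal axial forces (sectioning from the free end, tension +): N_BC = -7.71 kN, N_AB = -7.71 kN.
A_AB = 180.7 mm².
A_BC = 1218 mm².
δ_AB = -7710·482/(180.7·116000) = -0.1773 mm
δ_BC = -7710·476/(1218·116000) = -0.02598 mm
δ = Σδ_i = -0.2033 mm.

-0.203 mm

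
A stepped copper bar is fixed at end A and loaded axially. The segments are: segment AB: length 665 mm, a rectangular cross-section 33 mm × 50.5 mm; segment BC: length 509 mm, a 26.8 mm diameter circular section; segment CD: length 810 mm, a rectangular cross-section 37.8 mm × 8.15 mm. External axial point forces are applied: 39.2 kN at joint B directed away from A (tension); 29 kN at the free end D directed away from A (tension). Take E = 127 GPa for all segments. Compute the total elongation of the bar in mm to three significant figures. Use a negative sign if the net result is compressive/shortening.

1.02 mm

Internal axial forces (sectioning from the free end, tension +): N_CD = 29 kN, N_BC = 29 kN, N_AB = 68.2 kN.
A_AB = 1666 mm².
A_BC = 564.1 mm².
A_CD = 308.1 mm².
δ_AB = 68200·665/(1666·127000) = 0.2143 mm
δ_BC = 29000·509/(564.1·127000) = 0.206 mm
δ_CD = 29000·810/(308.1·127000) = 0.6004 mm
δ = Σδ_i = 1.021 mm.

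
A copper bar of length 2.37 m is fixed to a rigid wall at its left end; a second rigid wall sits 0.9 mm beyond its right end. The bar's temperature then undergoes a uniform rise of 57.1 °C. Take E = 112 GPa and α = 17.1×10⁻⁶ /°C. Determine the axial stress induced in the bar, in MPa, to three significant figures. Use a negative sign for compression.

-66.8 MPa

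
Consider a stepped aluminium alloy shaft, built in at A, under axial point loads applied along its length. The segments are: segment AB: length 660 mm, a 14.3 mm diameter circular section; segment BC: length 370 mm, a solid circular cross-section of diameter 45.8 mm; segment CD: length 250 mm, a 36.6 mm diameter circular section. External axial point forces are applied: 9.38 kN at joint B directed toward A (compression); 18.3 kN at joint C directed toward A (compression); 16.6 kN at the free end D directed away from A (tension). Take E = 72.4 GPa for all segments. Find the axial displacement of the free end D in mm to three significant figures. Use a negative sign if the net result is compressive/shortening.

-0.580 mm

Internal axial forces (sectioning from the free end, tension +): N_CD = 16.6 kN, N_BC = -1.7 kN, N_AB = -11.08 kN.
A_AB = 160.6 mm².
A_BC = 1647 mm².
A_CD = 1052 mm².
δ_AB = -11080·660/(160.6·72400) = -0.6289 mm
δ_BC = -1700·370/(1647·72400) = -0.005273 mm
δ_CD = 16600·250/(1052·72400) = 0.05448 mm
δ = Σδ_i = -0.5797 mm.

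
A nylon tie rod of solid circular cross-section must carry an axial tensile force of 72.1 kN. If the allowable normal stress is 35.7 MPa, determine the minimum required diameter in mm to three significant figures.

50.7 mm

Required area A ≥ P/σ_allow = 72100/35.7 = 2020 mm².
For a solid circular section, d ≥ √(4A/π) = 50.71 mm.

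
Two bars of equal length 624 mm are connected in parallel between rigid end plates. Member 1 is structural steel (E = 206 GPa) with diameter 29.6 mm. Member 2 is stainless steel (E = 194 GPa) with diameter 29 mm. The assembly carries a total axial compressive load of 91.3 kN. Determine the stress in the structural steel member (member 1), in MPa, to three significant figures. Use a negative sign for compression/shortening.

A_1 = 688.1 mm².
A_2 = 660.5 mm².
Equal strain + equilibrium ⇒ each member carries load in proportion to AE: A₁E₁ = 141800000 N, A₂E₂ = 128100000 N, ΣAE = 269900000 N.
σ₁ = P·E₁/ΣAE = -91300·206000/269900000 = -69.69 MPa.

-69.7 MPa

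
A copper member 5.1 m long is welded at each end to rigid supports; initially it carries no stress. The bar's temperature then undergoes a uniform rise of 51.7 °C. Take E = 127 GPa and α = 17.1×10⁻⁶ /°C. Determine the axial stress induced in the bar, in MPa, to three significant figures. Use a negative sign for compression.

Free thermal expansion αLΔT = 17.1e-6 · 5100 · 51.7 = 4.509 mm.
The walls impose strain ε = −(4.509)/5100 = -8.8407e-04; σ = Eε = 127000 · -8.8407e-04 = -112.3 MPa.

-112 MPa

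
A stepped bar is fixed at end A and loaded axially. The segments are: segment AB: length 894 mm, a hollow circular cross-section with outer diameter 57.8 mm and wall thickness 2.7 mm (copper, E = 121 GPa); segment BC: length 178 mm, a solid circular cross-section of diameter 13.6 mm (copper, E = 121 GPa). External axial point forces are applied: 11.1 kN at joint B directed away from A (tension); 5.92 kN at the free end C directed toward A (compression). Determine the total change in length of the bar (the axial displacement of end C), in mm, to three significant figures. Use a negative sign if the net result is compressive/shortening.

Internal axial forces (sectioning from the free end, tension +): N_BC = -5.92 kN, N_AB = 5.18 kN.
A_AB = 467.4 mm².
A_BC = 145.3 mm².
δ_AB = 5180·894/(467.4·121000) = 0.08189 mm
δ_BC = -5920·178/(145.3·121000) = -0.05995 mm
δ = Σδ_i = 0.02194 mm.

0.0219 mm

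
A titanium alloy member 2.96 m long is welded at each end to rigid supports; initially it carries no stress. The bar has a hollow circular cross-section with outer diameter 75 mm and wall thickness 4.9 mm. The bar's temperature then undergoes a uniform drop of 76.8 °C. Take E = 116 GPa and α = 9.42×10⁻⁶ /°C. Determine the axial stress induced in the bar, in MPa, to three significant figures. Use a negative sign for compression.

Free thermal expansion αLΔT = 9.42e-6 · 2960 · -76.8 = -2.141 mm.
The walls impose strain ε = −(-2.141)/2960 = 7.2346e-04; σ = Eε = 116000 · 7.2346e-04 = 83.92 MPa.

83.9 MPa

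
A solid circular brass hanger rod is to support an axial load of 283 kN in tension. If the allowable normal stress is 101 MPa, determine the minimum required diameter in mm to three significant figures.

59.7 mm

Required area A ≥ P/σ_allow = 283000/101 = 2802 mm².
For a solid circular section, d ≥ √(4A/π) = 59.73 mm.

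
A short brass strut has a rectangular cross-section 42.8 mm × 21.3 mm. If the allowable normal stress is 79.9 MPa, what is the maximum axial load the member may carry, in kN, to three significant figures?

72.8 kN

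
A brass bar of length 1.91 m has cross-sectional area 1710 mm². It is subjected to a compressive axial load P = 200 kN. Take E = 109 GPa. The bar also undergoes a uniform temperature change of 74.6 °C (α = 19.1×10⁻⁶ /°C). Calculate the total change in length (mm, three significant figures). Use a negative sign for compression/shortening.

0.672 mm

δ_mech = NL/(AE) = -200000·1910/(1710·109000) = -2.049 mm.
δ_thermal = αLΔT = 19.1e-6·1910·74.6 = 2.721 mm.
δ = δ_mech + δ_thermal = 0.672 mm.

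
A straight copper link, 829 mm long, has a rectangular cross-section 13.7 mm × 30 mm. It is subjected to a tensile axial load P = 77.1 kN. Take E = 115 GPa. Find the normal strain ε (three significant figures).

0.00163

A = 411 mm².
σ = N/A = 187.6 MPa; ε = σ/E = 187.6/115000 = 1.631e-03.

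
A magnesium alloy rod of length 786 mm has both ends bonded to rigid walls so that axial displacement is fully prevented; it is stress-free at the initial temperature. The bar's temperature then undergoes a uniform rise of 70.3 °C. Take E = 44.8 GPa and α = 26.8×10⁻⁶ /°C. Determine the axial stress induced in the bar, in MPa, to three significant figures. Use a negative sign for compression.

-84.4 MPa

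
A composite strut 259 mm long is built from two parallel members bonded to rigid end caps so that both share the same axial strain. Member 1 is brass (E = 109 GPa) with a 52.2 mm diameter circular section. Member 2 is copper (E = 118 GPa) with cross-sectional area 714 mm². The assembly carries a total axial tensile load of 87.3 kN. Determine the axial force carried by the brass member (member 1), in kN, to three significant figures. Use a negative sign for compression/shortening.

A_1 = 2140 mm².
Equal strain + equilibrium ⇒ each member carries load in proportion to AE: A₁E₁ = 233300000 N, A₂E₂ = 84250000 N, ΣAE = 317500000 N.
F₁ = P·A₁E₁/ΣAE = 87300·233300000/317500000 = 64140 N.

64.1 kN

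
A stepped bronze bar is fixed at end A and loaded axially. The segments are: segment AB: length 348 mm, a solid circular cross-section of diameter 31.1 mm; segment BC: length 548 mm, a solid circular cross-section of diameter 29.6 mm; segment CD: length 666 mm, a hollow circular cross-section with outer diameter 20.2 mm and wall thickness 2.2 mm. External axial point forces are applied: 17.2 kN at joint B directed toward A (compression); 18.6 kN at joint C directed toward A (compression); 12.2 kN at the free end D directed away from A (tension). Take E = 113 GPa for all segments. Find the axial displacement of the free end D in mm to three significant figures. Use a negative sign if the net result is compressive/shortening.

0.437 mm

Internal axial forces (sectioning from the free end, tension +): N_CD = 12.2 kN, N_BC = -6.4 kN, N_AB = -23.6 kN.
A_AB = 759.6 mm².
A_BC = 688.1 mm².
A_CD = 124.4 mm².
δ_AB = -23600·348/(759.6·113000) = -0.09568 mm
δ_BC = -6400·548/(688.1·113000) = -0.0451 mm
δ_CD = 12200·666/(124.4·113000) = 0.578 mm
δ = Σδ_i = 0.4372 mm.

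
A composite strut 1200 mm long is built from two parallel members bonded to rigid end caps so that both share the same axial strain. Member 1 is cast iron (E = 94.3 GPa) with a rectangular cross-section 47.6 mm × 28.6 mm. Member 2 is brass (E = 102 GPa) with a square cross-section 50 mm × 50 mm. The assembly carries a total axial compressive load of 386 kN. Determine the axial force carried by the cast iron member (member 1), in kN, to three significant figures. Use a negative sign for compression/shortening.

-129 kN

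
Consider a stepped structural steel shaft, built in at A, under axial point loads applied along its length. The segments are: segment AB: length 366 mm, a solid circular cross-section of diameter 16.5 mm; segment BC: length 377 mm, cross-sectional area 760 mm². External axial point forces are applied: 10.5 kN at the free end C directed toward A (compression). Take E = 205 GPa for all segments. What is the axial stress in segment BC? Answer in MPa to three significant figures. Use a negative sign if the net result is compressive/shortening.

-13.8 MPa

Internal axial forces (sectioning from the free end, tension +): N_BC = -10.5 kN, N_AB = -10.5 kN.
σ_BC = N_BC/A_BC = -10500/760 = -13.82 MPa.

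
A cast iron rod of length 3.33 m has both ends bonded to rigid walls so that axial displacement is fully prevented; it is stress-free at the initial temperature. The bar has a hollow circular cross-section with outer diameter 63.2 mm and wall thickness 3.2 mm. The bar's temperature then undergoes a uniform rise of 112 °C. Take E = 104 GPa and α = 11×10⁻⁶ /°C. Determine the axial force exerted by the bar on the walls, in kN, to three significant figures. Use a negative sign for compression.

-77.3 kN

Free thermal expansion αLΔT = 11e-6 · 3330 · 112 = 4.103 mm.
The walls impose strain ε = −(4.103)/3330 = -1.2320e-03; σ = Eε = 104000 · -1.2320e-03 = -128.1 MPa.
Wall reaction R = σ·A = -128.1·603.2 = -77280 N = -77.28 kN.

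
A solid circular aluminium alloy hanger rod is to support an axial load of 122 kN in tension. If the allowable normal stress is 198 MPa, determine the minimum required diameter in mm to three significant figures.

28.0 mm

Required area A ≥ P/σ_allow = 122000/198 = 616.2 mm².
For a solid circular section, d ≥ √(4A/π) = 28.01 mm.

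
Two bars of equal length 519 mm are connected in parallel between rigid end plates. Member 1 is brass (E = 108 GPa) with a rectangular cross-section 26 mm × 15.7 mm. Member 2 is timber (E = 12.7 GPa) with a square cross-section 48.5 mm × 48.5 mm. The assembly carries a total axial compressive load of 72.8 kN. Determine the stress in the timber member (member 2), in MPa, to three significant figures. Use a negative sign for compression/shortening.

-12.5 MPa

A_1 = 408.2 mm².
A_2 = 2352 mm².
Equal strain + equilibrium ⇒ each member carries load in proportion to AE: A₁E₁ = 44090000 N, A₂E₂ = 29870000 N, ΣAE = 73960000 N.
σ₂ = P·E₂/ΣAE = -72800·12700/73960000 = -12.5 MPa.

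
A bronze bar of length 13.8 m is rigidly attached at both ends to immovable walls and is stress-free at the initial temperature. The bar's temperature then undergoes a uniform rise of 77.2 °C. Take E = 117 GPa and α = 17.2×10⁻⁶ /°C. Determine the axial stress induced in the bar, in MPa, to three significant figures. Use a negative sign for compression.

-155 MPa

Free thermal expansion αLΔT = 17.2e-6 · 13800 · 77.2 = 18.32 mm.
The walls impose strain ε = −(18.32)/13800 = -1.3278e-03; σ = Eε = 117000 · -1.3278e-03 = -155.4 MPa.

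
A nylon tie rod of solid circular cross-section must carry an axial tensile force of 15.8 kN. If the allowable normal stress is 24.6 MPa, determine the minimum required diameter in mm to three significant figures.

28.6 mm

Required area A ≥ P/σ_allow = 15800/24.6 = 642.3 mm².
For a solid circular section, d ≥ √(4A/π) = 28.6 mm.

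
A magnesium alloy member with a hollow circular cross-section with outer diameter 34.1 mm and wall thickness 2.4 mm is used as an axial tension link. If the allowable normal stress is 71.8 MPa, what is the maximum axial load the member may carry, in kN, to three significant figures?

17.2 kN

A = 239 mm².
P_max = σ_allow · A = 71.8 · 239 = 17160 N = 17.16 kN.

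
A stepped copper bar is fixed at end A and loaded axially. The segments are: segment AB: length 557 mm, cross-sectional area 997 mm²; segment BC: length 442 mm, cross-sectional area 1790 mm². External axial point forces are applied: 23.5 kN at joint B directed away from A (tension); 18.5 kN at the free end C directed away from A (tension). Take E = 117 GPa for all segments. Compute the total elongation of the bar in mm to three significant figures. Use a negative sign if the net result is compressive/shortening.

Internal axial forces (sectioning from the free end, tension +): N_BC = 18.5 kN, N_AB = 42 kN.
δ_AB = 42000·557/(997·117000) = 0.2006 mm
δ_BC = 18500·442/(1790·117000) = 0.03904 mm
δ = Σδ_i = 0.2396 mm.

0.240 mm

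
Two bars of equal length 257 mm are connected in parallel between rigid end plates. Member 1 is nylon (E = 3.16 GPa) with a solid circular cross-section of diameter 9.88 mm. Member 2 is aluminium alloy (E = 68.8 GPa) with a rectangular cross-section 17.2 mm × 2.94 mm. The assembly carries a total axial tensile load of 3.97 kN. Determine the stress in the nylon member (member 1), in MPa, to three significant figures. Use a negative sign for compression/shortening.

A_1 = 76.67 mm².
A_2 = 50.57 mm².
Equal strain + equilibrium ⇒ each member carries load in proportion to AE: A₁E₁ = 242300 N, A₂E₂ = 3479000 N, ΣAE = 3721000 N.
σ₁ = P·E₁/ΣAE = 3970·3160/3721000 = 3.371 MPa.

3.37 MPa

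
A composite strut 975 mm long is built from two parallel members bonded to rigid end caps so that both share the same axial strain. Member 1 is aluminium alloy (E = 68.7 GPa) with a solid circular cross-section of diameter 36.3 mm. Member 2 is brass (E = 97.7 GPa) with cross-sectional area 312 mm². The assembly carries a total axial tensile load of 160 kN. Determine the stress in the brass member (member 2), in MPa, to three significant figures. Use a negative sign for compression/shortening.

154 MPa

A_1 = 1035 mm².
Equal strain + equilibrium ⇒ each member carries load in proportion to AE: A₁E₁ = 71100000 N, A₂E₂ = 30480000 N, ΣAE = 101600000 N.
σ₂ = P·E₂/ΣAE = 160000·97700/101600000 = 153.9 MPa.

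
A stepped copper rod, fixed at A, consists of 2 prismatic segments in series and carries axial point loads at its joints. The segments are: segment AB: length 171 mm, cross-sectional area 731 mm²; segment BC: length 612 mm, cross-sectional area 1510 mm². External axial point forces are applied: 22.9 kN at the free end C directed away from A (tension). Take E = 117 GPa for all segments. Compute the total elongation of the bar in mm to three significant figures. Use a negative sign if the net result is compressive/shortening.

Internal axial forces (sectioning from the free end, tension +): N_BC = 22.9 kN, N_AB = 22.9 kN.
δ_AB = 22900·171/(731·117000) = 0.04579 mm
δ_BC = 22900·612/(1510·117000) = 0.07933 mm
δ = Σδ_i = 0.1251 mm.

0.125 mm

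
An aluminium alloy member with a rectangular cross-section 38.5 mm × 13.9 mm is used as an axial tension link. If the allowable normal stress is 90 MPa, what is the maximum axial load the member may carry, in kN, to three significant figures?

48.2 kN

A = 535.1 mm².
P_max = σ_allow · A = 90 · 535.1 = 48160 N = 48.16 kN.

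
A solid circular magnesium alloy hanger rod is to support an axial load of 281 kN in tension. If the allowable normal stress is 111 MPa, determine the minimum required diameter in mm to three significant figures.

56.8 mm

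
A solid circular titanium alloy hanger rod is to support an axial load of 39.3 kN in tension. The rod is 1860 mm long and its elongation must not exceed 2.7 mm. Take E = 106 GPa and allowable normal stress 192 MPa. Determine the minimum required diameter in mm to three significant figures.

Required area A ≥ P/σ_allow = 39300/192 = 204.7 mm².
For a solid circular section, d ≥ √(4A/π) = 16.14 mm.
Elongation limit: A ≥ PL/(Eδ_allow) = 39300·1860/(106000·2.7) = 255.4 mm² ⇒ d ≥ 18.03 mm.
The elongation limit governs.

18.0 mm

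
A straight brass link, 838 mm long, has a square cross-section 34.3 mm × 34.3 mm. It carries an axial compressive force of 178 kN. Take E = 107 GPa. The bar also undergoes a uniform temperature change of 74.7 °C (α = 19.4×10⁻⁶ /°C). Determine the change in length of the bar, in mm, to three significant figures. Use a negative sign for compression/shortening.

0.0295 mm

A = 1176 mm².
δ_mech = NL/(AE) = -178000·838/(1176·107000) = -1.185 mm.
δ_thermal = αLΔT = 19.4e-6·838·74.7 = 1.214 mm.
δ = δ_mech + δ_thermal = 0.02948 mm.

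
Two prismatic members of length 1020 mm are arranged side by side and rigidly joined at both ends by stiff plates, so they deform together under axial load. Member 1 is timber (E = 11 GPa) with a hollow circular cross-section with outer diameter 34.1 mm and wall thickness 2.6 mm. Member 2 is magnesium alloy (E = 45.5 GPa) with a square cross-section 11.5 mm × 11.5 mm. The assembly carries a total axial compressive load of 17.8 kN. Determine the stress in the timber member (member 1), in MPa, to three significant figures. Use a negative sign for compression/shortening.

-22.1 MPa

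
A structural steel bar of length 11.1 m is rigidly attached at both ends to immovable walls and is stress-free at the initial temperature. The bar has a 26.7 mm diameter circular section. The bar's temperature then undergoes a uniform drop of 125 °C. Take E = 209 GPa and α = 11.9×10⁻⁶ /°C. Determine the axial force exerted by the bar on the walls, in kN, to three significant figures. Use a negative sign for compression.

174 kN

Free thermal expansion αLΔT = 11.9e-6 · 11100 · -125 = -16.51 mm.
The walls impose strain ε = −(-16.51)/11100 = 1.4875e-03; σ = Eε = 209000 · 1.4875e-03 = 310.9 MPa.
Wall reaction R = σ·A = 310.9·559.9 = 174100 N = 174.1 kN.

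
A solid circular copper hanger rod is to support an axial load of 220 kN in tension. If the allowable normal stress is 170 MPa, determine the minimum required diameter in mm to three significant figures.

40.6 mm

Required area A ≥ P/σ_allow = 220000/170 = 1294 mm².
For a solid circular section, d ≥ √(4A/π) = 40.59 mm.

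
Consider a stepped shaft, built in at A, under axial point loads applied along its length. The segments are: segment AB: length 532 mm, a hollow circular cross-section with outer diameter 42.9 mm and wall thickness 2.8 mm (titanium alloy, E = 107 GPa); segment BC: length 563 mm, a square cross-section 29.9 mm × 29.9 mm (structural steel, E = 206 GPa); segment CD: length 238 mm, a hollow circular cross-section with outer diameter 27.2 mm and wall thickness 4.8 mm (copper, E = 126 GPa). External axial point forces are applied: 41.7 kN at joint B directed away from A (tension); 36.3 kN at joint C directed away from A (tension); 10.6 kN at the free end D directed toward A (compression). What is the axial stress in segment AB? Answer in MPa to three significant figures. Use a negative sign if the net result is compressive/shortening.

191 MPa

Internal axial forces (sectioning from the free end, tension +): N_CD = -10.6 kN, N_BC = 25.7 kN, N_AB = 67.4 kN.
A_AB = 352.7 mm².
σ_AB = N_AB/A_AB = 67400/352.7 = 191.1 MPa.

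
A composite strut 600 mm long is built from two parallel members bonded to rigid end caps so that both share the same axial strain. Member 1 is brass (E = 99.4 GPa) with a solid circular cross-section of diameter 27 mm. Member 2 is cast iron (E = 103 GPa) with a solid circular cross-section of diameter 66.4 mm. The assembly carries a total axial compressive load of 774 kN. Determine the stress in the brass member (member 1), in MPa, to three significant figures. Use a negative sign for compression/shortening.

-186 MPa

A_1 = 572.6 mm².
A_2 = 3463 mm².
Equal strain + equilibrium ⇒ each member carries load in proportion to AE: A₁E₁ = 56910000 N, A₂E₂ = 356700000 N, ΣAE = 413600000 N.
σ₁ = P·E₁/ΣAE = -774000·99400/413600000 = -186 MPa.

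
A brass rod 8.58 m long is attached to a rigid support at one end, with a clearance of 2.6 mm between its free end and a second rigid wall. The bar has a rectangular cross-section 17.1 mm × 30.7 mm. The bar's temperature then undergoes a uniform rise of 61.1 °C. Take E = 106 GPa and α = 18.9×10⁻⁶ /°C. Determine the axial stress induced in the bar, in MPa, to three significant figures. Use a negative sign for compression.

-90.3 MPa

Free thermal expansion αLΔT = 18.9e-6 · 8580 · 61.1 = 9.908 mm.
The walls engage after the gap closes; constrained expansion = 9.908 − 2.6 = 7.308 mm.
The walls impose strain ε = −(7.308)/8580 = -8.5176e-04; σ = Eε = 106000 · -8.5176e-04 = -90.29 MPa.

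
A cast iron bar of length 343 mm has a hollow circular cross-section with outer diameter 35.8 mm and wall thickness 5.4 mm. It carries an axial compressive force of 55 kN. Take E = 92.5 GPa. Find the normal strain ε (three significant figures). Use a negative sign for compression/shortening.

-0.00115

A = 515.7 mm².
σ = N/A = -106.6 MPa; ε = σ/E = -106.6/92500 = -1.153e-03.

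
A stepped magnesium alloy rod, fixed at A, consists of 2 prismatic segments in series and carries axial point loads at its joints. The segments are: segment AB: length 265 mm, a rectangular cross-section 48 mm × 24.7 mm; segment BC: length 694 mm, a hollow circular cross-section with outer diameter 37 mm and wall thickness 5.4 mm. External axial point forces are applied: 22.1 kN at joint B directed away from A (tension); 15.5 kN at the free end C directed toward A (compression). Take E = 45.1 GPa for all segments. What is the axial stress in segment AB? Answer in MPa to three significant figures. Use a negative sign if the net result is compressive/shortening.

5.57 MPa

Internal axial forces (sectioning from the free end, tension +): N_BC = -15.5 kN, N_AB = 6.6 kN.
A_AB = 1186 mm².
σ_AB = N_AB/A_AB = 6600/1186 = 5.567 MPa.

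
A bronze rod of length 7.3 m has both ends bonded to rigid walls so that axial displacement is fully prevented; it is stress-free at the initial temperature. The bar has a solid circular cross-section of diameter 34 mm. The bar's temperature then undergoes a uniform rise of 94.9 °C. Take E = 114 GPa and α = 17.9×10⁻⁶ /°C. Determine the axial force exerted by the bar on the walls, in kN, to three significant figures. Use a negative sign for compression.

Free thermal expansion αLΔT = 17.9e-6 · 7300 · 94.9 = 12.4 mm.
The walls impose strain ε = −(12.4)/7300 = -1.6987e-03; σ = Eε = 114000 · -1.6987e-03 = -193.7 MPa.
Wall reaction R = σ·A = -193.7·907.9 = -175800 N = -175.8 kN.

-176 kN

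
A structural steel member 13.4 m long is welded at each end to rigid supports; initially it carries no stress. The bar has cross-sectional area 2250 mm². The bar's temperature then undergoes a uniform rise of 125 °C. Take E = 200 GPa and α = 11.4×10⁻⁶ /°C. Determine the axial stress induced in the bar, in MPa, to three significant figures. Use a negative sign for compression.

Free thermal expansion αLΔT = 11.4e-6 · 13400 · 125 = 19.09 mm.
The walls impose strain ε = −(19.09)/13400 = -1.4250e-03; σ = Eε = 200000 · -1.4250e-03 = -285 MPa.

-285 MPa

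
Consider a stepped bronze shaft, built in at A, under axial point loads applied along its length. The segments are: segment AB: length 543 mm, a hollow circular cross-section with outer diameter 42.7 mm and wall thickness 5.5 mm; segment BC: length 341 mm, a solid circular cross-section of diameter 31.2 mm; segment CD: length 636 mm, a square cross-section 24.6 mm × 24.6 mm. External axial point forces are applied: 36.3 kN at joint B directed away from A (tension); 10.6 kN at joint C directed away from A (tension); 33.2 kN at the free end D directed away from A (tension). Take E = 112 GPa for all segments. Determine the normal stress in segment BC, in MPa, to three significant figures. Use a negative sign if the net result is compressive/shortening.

57.3 MPa

Internal axial forces (sectioning from the free end, tension +): N_CD = 33.2 kN, N_BC = 43.8 kN, N_AB = 80.1 kN.
A_BC = 764.5 mm².
σ_BC = N_BC/A_BC = 43800/764.5 = 57.29 MPa.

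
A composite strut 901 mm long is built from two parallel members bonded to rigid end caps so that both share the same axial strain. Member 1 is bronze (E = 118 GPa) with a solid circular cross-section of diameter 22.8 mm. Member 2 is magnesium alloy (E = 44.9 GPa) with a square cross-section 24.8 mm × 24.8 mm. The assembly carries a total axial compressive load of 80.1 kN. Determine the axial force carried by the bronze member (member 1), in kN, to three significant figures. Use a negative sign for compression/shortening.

-50.9 kN

A_1 = 408.3 mm².
A_2 = 615 mm².
Equal strain + equilibrium ⇒ each member carries load in proportion to AE: A₁E₁ = 48180000 N, A₂E₂ = 27620000 N, ΣAE = 75790000 N.
F₁ = P·A₁E₁/ΣAE = -80100·48180000/75790000 = -50920 N.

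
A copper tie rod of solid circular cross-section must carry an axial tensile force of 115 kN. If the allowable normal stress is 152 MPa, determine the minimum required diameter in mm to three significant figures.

31.0 mm

Required area A ≥ P/σ_allow = 115000/152 = 756.6 mm².
For a solid circular section, d ≥ √(4A/π) = 31.04 mm.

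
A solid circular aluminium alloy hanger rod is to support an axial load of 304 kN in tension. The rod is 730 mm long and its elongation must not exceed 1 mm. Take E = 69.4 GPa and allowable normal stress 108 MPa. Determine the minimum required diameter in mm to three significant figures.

63.8 mm

Required area A ≥ P/σ_allow = 304000/108 = 2815 mm².
For a solid circular section, d ≥ √(4A/π) = 59.87 mm.
Elongation limit: A ≥ PL/(Eδ_allow) = 304000·730/(69400·1) = 3198 mm² ⇒ d ≥ 63.81 mm.
The elongation limit governs.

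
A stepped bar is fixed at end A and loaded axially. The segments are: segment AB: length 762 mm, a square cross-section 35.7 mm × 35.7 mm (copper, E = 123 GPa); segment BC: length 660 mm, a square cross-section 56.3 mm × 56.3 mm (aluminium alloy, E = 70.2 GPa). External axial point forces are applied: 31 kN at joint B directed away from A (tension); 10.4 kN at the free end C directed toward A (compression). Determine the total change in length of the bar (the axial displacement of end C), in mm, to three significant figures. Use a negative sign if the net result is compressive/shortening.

0.0693 mm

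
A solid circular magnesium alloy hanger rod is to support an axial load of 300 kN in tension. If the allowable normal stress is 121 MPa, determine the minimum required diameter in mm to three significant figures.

56.2 mm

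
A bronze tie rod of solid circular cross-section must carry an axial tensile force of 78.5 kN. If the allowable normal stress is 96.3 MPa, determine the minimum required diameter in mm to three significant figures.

Required area A ≥ P/σ_allow = 78500/96.3 = 815.2 mm².
For a solid circular section, d ≥ √(4A/π) = 32.22 mm.

32.2 mm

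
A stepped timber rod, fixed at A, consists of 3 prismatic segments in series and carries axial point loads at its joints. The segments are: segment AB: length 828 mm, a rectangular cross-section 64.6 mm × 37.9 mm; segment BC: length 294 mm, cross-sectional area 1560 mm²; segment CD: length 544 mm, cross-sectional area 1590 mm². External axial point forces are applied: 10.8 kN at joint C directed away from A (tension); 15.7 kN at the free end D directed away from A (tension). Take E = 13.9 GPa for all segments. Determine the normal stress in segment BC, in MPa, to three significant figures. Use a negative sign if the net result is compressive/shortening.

Internal axial forces (sectioning from the free end, tension +): N_CD = 15.7 kN, N_BC = 26.5 kN, N_AB = 26.5 kN.
σ_BC = N_BC/A_BC = 26500/1560 = 16.99 MPa.

17.0 MPa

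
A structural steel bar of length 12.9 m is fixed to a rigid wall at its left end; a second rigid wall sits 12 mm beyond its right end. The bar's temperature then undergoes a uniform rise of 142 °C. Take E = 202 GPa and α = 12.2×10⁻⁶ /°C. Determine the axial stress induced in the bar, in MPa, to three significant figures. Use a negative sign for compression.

Free thermal expansion αLΔT = 12.2e-6 · 12900 · 142 = 22.35 mm.
The walls engage after the gap closes; constrained expansion = 22.35 − 12 = 10.35 mm.
The walls impose strain ε = −(10.35)/12900 = -8.0217e-04; σ = Eε = 202000 · -8.0217e-04 = -162 MPa.

-162 MPa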